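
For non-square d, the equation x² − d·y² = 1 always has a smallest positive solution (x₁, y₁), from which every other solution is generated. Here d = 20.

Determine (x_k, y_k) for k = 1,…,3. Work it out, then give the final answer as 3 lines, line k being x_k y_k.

9 2
161 36
2889 646

√20 → a₀=4, period (2,8); ℓ=2 even so k=1
step 0: (4, 1)  from 4·(1,0) + (0,1)
step 1: (9, 2)  from 2·(4,1) + (1,0)
→ (9, 2).  Check: 9²=81, 20·2²=80, difference 1.
(9+2√20)^2 = 161 + 36√20
(9+2√20)^3 = 2889 + 646√20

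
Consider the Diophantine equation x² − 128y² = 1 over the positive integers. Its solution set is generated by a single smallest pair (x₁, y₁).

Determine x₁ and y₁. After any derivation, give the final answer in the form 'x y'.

577 51

d=128: √d = [11; 3,5,3,22] (ℓ=4, even), read p_3/q_3
k=0  a_k=11  p_k/q_k = 11/1
…
k=2  a_k=5  p_k/q_k = 181/16
k=3  a_k=3  p_k/q_k = 577/51
fundamental: x₁=577, y₁=51  (since 332929 − 128·2601 = 1)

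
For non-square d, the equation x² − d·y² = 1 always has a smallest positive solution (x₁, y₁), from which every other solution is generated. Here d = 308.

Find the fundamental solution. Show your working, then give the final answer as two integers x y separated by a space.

351 20

√308 = [17; 1,1,4,1,1,34, …], period ℓ=6 (even) → k=5
step 0: (17, 1)  from 17·(1,0) + (0,1)
step 1: (18, 1)  from 1·(17,1) + (1,0)
…
step 3: (158, 9)  from 4·(35,2) + (18,1)
step 4: (193, 11)  from 1·(158,9) + (35,2)
step 5: (351, 20)  from 1·(193,11) + (158,9)
(x₁, y₁) = (351, 20);  351² − 308·20² = 1 ✓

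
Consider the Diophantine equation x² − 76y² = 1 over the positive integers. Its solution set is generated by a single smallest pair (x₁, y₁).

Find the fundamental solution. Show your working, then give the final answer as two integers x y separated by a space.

57799 6630

d=76: √d = [8; 1,2,1,1,5,4,5,1,1,2,1,16] (ℓ=12, even), read p_11/q_11
a_0=8:  p_0=8·1+0=8,  q_0=8·0+1=1
a_1=1:  p_1=1·8+1=9,  q_1=1·1+0=1
a_2=2:  p_2=2·9+8=26,  q_2=2·1+1=3
a_3=1:  p_3=1·26+9=35,  q_3=1·3+1=4
a_4=1:  p_4=1·35+26=61,  q_4=1·4+3=7
…
a_7=5:  p_7=5·1421+340=7445,  q_7=5·163+39=854
a_8=1:  p_8=1·7445+1421=8866,  q_8=1·854+163=1017
a_9=1:  p_9=1·8866+7445=16311,  q_9=1·1017+854=1871
a_10=2:  p_10=2·16311+8866=41488,  q_10=2·1871+1017=4759
a_11=1:  p_11=1·41488+16311=57799,  q_11=1·4759+1871=6630
(x₁, y₁) = (57799, 6630);  57799² − 76·6630² = 1 ✓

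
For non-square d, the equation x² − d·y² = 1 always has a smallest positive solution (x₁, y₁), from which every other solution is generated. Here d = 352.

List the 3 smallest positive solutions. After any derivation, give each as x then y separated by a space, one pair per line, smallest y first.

77617 4137
12048797377 642203058
1870383011943601 99691749501435

[18; 1,3,5,9,5,3,1,36] for √352; ℓ=8 ⇒ convergent index 7
step 0: (18, 1)  from 18·(1,0) + (0,1)
step 1: (19, 1)  from 1·(18,1) + (1,0)
step 2: (75, 4)  from 3·(19,1) + (18,1)
…
step 6: (59118, 3151)  from 3·(18499,986) + (3621,193)
step 7: (77617, 4137)  from 1·(59118,3151) + (18499,986)
(x₁, y₁) = (77617, 4137);  77617² − 352·4137² = 1 ✓
n=2: (77617,4137)∘(77617,4137) = (77617·77617+352·4137·4137, 77617·4137+4137·77617) = (12048797377,642203058)
n=3: (12048797377,642203058)∘(77617,4137) = (77617·12048797377+352·4137·642203058, 77617·642203058+4137·12048797377) = (1870383011943601,99691749501435)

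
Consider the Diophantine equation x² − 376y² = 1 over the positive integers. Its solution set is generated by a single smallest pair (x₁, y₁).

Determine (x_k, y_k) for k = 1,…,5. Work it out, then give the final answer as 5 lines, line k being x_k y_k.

2143295 110532
9187426914049 473805365880
39382732335491159615 2031009343327438668
168817626601983862467148801 8706104341013491514496240
723651950015758622280719887718975 37319499807142991581781109982932

√376 → a₀=19, period (2,1,1,3,1,…,1,2,38); ℓ=16 even so k=15
a_0=19:  p_0=19·1+0=19,  q_0=19·0+1=1
…
a_3=1:  p_3=1·58+39=97,  q_3=1·3+2=5
a_4=3:  p_4=3·97+58=349,  q_4=3·5+3=18
…
a_8=4:  p_8=4·2928+1241=12953,  q_8=4·151+64=668
…
a_10=2:  p_10=2·28834+12953=70621,  q_10=2·1487+668=3642
…
a_14=1:  p_14=1·468441+368986=837427,  q_14=1·24158+19029=43187
a_15=2:  p_15=2·837427+468441=2143295,  q_15=2·43187+24158=110532
fundamental: x₁=2143295, y₁=110532  (since 4593713457025 − 376·12217323024 = 1)
(2143295+110532√376)^2 = 9187426914049 + 473805365880√376
(2143295+110532√376)^3 = 39382732335491159615 + 2031009343327438668√376
(2143295+110532√376)^4 = 168817626601983862467148801 + 8706104341013491514496240√376
(2143295+110532√376)^5 = 723651950015758622280719887718975 + 37319499807142991581781109982932√376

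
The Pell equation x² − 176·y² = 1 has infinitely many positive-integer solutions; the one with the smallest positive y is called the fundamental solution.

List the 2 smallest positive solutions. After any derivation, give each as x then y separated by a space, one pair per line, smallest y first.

d=176: √d = [13; 3,1,3,26] (ℓ=4, even), read p_3/q_3
a_0=13:  p_0=13·1+0=13,  q_0=13·0+1=1
a_1=3:  p_1=3·13+1=40,  q_1=3·1+0=3
a_2=1:  p_2=1·40+13=53,  q_2=1·3+1=4
a_3=3:  p_3=3·53+40=199,  q_3=3·4+3=15
fundamental: x₁=199, y₁=15  (since 39601 − 176·225 = 1)
n=2: (199,15)∘(199,15) = (199·199+176·15·15, 199·15+15·199) = (79201,5970)

199 15
79201 5970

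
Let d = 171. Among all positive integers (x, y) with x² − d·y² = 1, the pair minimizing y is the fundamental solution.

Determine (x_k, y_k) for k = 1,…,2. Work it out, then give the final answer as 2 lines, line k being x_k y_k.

170 13
57799 4420

d=171: √d = [13; 13,26] (ℓ=2, even), read p_1/q_1
step 0: (13, 1)  from 13·(1,0) + (0,1)
step 1: (170, 13)  from 13·(13,1) + (1,0)
→ (170, 13).  Check: 170²=28900, 171·13²=28899, difference 1.
(x_2, y_2) = (170·170 + 171·13·13, 170·13 + 13·170) = (57799, 4420)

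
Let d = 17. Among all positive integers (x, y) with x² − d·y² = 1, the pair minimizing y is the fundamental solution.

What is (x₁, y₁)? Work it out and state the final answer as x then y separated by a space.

d=17: √d = [4; 8] (ℓ=1, odd), read p_1/q_1
step 0: (4, 1)  from 4·(1,0) + (0,1)
step 1: (33, 8)  from 8·(4,1) + (1,0)
→ (33, 8).  Check: 33²=1089, 17·8²=1088, difference 1.

33 8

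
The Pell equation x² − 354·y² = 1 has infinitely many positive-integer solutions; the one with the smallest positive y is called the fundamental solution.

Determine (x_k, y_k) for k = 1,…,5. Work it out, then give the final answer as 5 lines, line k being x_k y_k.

258065 13716
133195088449 7079239080
68745981000924305 3653807666346684
35481863173873866451201 1885839750824434773840
18313254039862772710457447825 973338470589361712155692516

√354 → a₀=18, period (1,4,2,2,18,2,2,4,1,36); ℓ=10 even so k=9
step 0: (18, 1)  from 18·(1,0) + (0,1)
step 1: (19, 1)  from 1·(18,1) + (1,0)
…
step 3: (207, 11)  from 2·(94,5) + (19,1)
step 4: (508, 27)  from 2·(207,11) + (94,5)
step 5: (9351, 497)  from 18·(508,27) + (207,11)
step 6: (19210, 1021)  from 2·(9351,497) + (508,27)
step 7: (47771, 2539)  from 2·(19210,1021) + (9351,497)
step 8: (210294, 11177)  from 4·(47771,2539) + (19210,1021)
step 9: (258065, 13716)  from 1·(210294,11177) + (47771,2539)
→ (258065, 13716).  Check: 258065²=66597544225, 354·13716²=66597544224, difference 1.
(x_2, y_2) = (258065·258065 + 354·13716·13716, 258065·13716 + 13716·258065) = (133195088449, 7079239080)
(x_3, y_3) = (258065·133195088449 + 354·13716·7079239080, 258065·7079239080 + 13716·133195088449) = (68745981000924305, 3653807666346684)
(x_4, y_4) = (258065·68745981000924305 + 354·13716·3653807666346684, 258065·3653807666346684 + 13716·68745981000924305) = (35481863173873866451201, 1885839750824434773840)
(x_5, y_5) = (258065·35481863173873866451201 + 354·13716·1885839750824434773840, 258065·1885839750824434773840 + 13716·35481863173873866451201) = (18313254039862772710457447825, 973338470589361712155692516)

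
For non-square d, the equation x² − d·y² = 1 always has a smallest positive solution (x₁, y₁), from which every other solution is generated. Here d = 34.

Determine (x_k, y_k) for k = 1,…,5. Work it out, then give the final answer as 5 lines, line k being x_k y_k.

[5; 1,4,1,10] for √34; ℓ=4 ⇒ convergent index 3
a_0=5:  p_0=5·1+0=5,  q_0=5·0+1=1
…
a_2=4:  p_2=4·6+5=29,  q_2=4·1+1=5
a_3=1:  p_3=1·29+6=35,  q_3=1·5+1=6
(x₁, y₁) = (35, 6);  35² − 34·6² = 1 ✓
n=2: (35,6)∘(35,6) = (35·35+34·6·6, 35·6+6·35) = (2449,420)
n=3: (2449,420)∘(35,6) = (35·2449+34·6·420, 35·420+6·2449) = (171395,29394)
n=4: (171395,29394)∘(35,6) = (35·171395+34·6·29394, 35·29394+6·171395) = (11995201,2057160)
n=5: (11995201,2057160)∘(35,6) = (35·11995201+34·6·2057160, 35·2057160+6·11995201) = (839492675,143971806)

35 6
2449 420
171395 29394
11995201 2057160
839492675 143971806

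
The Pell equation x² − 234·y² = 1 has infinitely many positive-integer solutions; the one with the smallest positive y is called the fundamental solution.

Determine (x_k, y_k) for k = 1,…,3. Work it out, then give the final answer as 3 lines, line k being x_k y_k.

5201 340
54100801 3536680
562756526801 36788545020

√234 = [15; 3,2,1,2,1,2,3,30, …], period ℓ=8 (even) → k=7
step 0: (15, 1)  from 15·(1,0) + (0,1)
…
step 6: (1545, 101)  from 2·(566,37) + (413,27)
step 7: (5201, 340)  from 3·(1545,101) + (566,37)
(x₁, y₁) = (5201, 340);  5201² − 234·340² = 1 ✓
n=2: (5201,340)∘(5201,340) = (5201·5201+234·340·340, 5201·340+340·5201) = (54100801,3536680)
n=3: (54100801,3536680)∘(5201,340) = (5201·54100801+234·340·3536680, 5201·3536680+340·54100801) = (562756526801,36788545020)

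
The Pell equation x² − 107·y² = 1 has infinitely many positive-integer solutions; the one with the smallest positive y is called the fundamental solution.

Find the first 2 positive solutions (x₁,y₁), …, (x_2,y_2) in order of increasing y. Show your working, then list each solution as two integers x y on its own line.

962 93
1850887 178932

√107 = [10; 2,1,9,1,2,20, …], period ℓ=6 (even) → k=5
k=0  a_k=10  p_k/q_k = 10/1
k=1  a_k=2  p_k/q_k = 21/2
…
k=4  a_k=1  p_k/q_k = 331/32
k=5  a_k=2  p_k/q_k = 962/93
→ (962, 93).  Check: 962²=925444, 107·93²=925443, difference 1.
(x_2, y_2) = (962·962 + 107·93·93, 962·93 + 93·962) = (1850887, 178932)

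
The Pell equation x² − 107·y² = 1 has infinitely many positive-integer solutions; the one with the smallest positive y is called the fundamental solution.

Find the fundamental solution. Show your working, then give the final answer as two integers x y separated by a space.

[10; 2,1,9,1,2,20] for √107; ℓ=6 ⇒ convergent index 5
a_0=10:  p_0=10·1+0=10,  q_0=10·0+1=1
a_1=2:  p_1=2·10+1=21,  q_1=2·1+0=2
a_2=1:  p_2=1·21+10=31,  q_2=1·2+1=3
a_3=9:  p_3=9·31+21=300,  q_3=9·3+2=29
a_4=1:  p_4=1·300+31=331,  q_4=1·29+3=32
a_5=2:  p_5=2·331+300=962,  q_5=2·32+29=93
→ (962, 93).  Check: 962²=925444, 107·93²=925443, difference 1.

962 93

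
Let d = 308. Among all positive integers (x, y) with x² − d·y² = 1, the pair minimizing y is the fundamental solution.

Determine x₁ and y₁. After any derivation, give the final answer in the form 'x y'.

351 20

√308 → a₀=17, period (1,1,4,1,1,34); ℓ=6 even so k=5
a_0=17:  p_0=17·1+0=17,  q_0=17·0+1=1
a_1=1:  p_1=1·17+1=18,  q_1=1·1+0=1
a_2=1:  p_2=1·18+17=35,  q_2=1·1+1=2
a_3=4:  p_3=4·35+18=158,  q_3=4·2+1=9
a_4=1:  p_4=1·158+35=193,  q_4=1·9+2=11
a_5=1:  p_5=1·193+158=351,  q_5=1·11+9=20
→ (351, 20).  Check: 351²=123201, 308·20²=123200, difference 1.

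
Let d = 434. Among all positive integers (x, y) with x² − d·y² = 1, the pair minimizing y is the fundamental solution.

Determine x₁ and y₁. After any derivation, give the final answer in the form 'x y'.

125 6

[20; 1,4,1,40] for √434; ℓ=4 ⇒ convergent index 3
a_0=20:  p_0=20·1+0=20,  q_0=20·0+1=1
a_1=1:  p_1=1·20+1=21,  q_1=1·1+0=1
a_2=4:  p_2=4·21+20=104,  q_2=4·1+1=5
a_3=1:  p_3=1·104+21=125,  q_3=1·5+1=6
fundamental: x₁=125, y₁=6  (since 15625 − 434·36 = 1)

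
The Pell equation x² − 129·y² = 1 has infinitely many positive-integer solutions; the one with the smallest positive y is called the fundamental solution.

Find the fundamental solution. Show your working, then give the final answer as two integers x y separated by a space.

√129 → a₀=11, period (2,1,3,1,6,1,3,1,2,22); ℓ=10 even so k=9
i=0: a=11 ⇒ p=11, q=1
…
i=3: a=3 ⇒ p=125, q=11
i=4: a=1 ⇒ p=159, q=14
i=5: a=6 ⇒ p=1079, q=95
i=6: a=1 ⇒ p=1238, q=109
i=7: a=3 ⇒ p=4793, q=422
i=8: a=1 ⇒ p=6031, q=531
i=9: a=2 ⇒ p=16855, q=1484
fundamental: x₁=16855, y₁=1484  (since 284091025 − 129·2202256 = 1)

16855 1484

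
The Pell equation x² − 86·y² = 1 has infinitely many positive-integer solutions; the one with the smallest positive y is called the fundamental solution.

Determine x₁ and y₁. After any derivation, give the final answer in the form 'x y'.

10405 1122

[9; 3,1,1,1,8,1,1,1,3,18] for √86; ℓ=10 ⇒ convergent index 9
i=0: a=9 ⇒ p=9, q=1
…
i=2: a=1 ⇒ p=37, q=4
i=3: a=1 ⇒ p=65, q=7
i=4: a=1 ⇒ p=102, q=11
…
i=8: a=1 ⇒ p=2847, q=307
i=9: a=3 ⇒ p=10405, q=1122
→ (10405, 1122).  Check: 10405²=108264025, 86·1122²=108264024, difference 1.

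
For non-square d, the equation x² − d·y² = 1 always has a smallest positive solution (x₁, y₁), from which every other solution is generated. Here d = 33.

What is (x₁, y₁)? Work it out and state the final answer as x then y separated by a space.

√33 → a₀=5, period (1,2,1,10); ℓ=4 even so k=3
i=0: a=5 ⇒ p=5, q=1
i=1: a=1 ⇒ p=6, q=1
i=2: a=2 ⇒ p=17, q=3
i=3: a=1 ⇒ p=23, q=4
→ (23, 4).  Check: 23²=529, 33·4²=528, difference 1.

23 4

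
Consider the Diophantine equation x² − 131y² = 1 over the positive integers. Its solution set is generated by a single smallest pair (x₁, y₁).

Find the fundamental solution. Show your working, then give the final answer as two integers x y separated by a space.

√131 → a₀=11, period (2,4,11,4,2,22); ℓ=6 even so k=5
a_0=11:  p_0=11·1+0=11,  q_0=11·0+1=1
…
a_3=11:  p_3=11·103+23=1156,  q_3=11·9+2=101
a_4=4:  p_4=4·1156+103=4727,  q_4=4·101+9=413
a_5=2:  p_5=2·4727+1156=10610,  q_5=2·413+101=927
(x₁, y₁) = (10610, 927);  10610² − 131·927² = 1 ✓

10610 927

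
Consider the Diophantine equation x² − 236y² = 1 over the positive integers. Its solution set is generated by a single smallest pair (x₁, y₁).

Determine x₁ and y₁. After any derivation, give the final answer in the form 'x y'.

561799 36570

d=236: √d = [15; 2,1,3,5,1,6,1,5,3,1,2,30] (ℓ=12, even), read p_11/q_11
k=0  a_k=15  p_k/q_k = 15/1
k=1  a_k=2  p_k/q_k = 31/2
k=2  a_k=1  p_k/q_k = 46/3
…
k=4  a_k=5  p_k/q_k = 891/58
k=5  a_k=1  p_k/q_k = 1060/69
k=6  a_k=6  p_k/q_k = 7251/472
…
k=10  a_k=1  p_k/q_k = 203535/13249
k=11  a_k=2  p_k/q_k = 561799/36570
→ (561799, 36570).  Check: 561799²=315618116401, 236·36570²=315618116400, difference 1.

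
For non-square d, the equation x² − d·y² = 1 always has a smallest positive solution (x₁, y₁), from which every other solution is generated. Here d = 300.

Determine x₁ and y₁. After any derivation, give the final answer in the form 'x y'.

1351 78

√300 = [17; 3,8,3,34, …], period ℓ=4 (even) → k=3
k=0  a_k=17  p_k/q_k = 17/1
k=1  a_k=3  p_k/q_k = 52/3
k=2  a_k=8  p_k/q_k = 433/25
k=3  a_k=3  p_k/q_k = 1351/78
(x₁, y₁) = (1351, 78);  1351² − 300·78² = 1 ✓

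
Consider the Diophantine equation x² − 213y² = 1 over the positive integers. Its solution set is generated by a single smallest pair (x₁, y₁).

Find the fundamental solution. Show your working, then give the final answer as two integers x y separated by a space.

194399 13320

[14; 1,1,2,6,1,8,1,6,2,1,1,28] for √213; ℓ=12 ⇒ convergent index 11
a_0=14:  p_0=14·1+0=14,  q_0=14·0+1=1
a_1=1:  p_1=1·14+1=15,  q_1=1·1+0=1
…
a_7=1:  p_7=1·4787+540=5327,  q_7=1·328+37=365
…
a_10=1:  p_10=1·78825+36749=115574,  q_10=1·5401+2518=7919
a_11=1:  p_11=1·115574+78825=194399,  q_11=1·7919+5401=13320
→ (194399, 13320).  Check: 194399²=37790971201, 213·13320²=37790971200, difference 1.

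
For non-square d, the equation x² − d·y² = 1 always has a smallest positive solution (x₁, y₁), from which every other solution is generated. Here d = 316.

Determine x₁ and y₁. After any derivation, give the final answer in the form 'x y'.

[17; 1,3,2,8,2,3,1,34] for √316; ℓ=8 ⇒ convergent index 7
i=0: a=17 ⇒ p=17, q=1
i=1: a=1 ⇒ p=18, q=1
…
i=3: a=2 ⇒ p=160, q=9
…
i=5: a=2 ⇒ p=2862, q=161
i=6: a=3 ⇒ p=9937, q=559
i=7: a=1 ⇒ p=12799, q=720
→ (12799, 720).  Check: 12799²=163814401, 316·720²=163814400, difference 1.

12799 720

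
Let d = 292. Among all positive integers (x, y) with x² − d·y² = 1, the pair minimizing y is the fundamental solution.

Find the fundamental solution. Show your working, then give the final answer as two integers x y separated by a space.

√292 = [17; 11,2,1,3,8,3,1,2,11,34, …], period ℓ=10 (even) → k=9
a_0=17:  p_0=17·1+0=17,  q_0=17·0+1=1
…
a_7=1:  p_7=1·55143+17669=72812,  q_7=1·3227+1034=4261
a_8=2:  p_8=2·72812+55143=200767,  q_8=2·4261+3227=11749
a_9=11:  p_9=11·200767+72812=2281249,  q_9=11·11749+4261=133500
→ (2281249, 133500).  Check: 2281249²=5204097000001, 292·133500²=5204097000000, difference 1.

2281249 133500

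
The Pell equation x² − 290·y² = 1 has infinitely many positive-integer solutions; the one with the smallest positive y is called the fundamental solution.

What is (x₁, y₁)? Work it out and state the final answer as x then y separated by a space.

579 34

√290 = [17; 34, …], period ℓ=1 (odd) → k=1
k=0  a_k=17  p_k/q_k = 17/1
k=1  a_k=34  p_k/q_k = 579/34
→ (579, 34).  Check: 579²=335241, 290·34²=335240, difference 1.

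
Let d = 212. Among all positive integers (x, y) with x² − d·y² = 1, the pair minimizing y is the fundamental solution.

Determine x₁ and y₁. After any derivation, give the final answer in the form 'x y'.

√212 = [14; 1,1,3,1,1,…,1,1,28, …], period ℓ=14 (even) → k=13
i=0: a=14 ⇒ p=14, q=1
…
i=2: a=1 ⇒ p=29, q=2
i=3: a=3 ⇒ p=102, q=7
…
i=7: a=6 ⇒ p=2417, q=166
…
i=9: a=1 ⇒ p=5198, q=357
…
i=11: a=3 ⇒ p=29135, q=2001
i=12: a=1 ⇒ p=37114, q=2549
i=13: a=1 ⇒ p=66249, q=4550
(x₁, y₁) = (66249, 4550);  66249² − 212·4550² = 1 ✓

66249 4550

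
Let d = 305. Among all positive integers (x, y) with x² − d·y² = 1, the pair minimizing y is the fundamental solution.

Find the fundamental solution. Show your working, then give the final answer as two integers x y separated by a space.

489 28

[17; 2,6,2,34] for √305; ℓ=4 ⇒ convergent index 3
a_0=17:  p_0=17·1+0=17,  q_0=17·0+1=1
a_1=2:  p_1=2·17+1=35,  q_1=2·1+0=2
a_2=6:  p_2=6·35+17=227,  q_2=6·2+1=13
a_3=2:  p_3=2·227+35=489,  q_3=2·13+2=28
(x₁, y₁) = (489, 28);  489² − 305·28² = 1 ✓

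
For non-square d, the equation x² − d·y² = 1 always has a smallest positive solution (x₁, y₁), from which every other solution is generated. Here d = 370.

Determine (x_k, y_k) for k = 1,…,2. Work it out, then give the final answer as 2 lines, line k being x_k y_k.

√370 = [19; 4,4,38, …], period ℓ=3 (odd) → k=5
step 0: (19, 1)  from 19·(1,0) + (0,1)
step 1: (77, 4)  from 4·(19,1) + (1,0)
step 2: (327, 17)  from 4·(77,4) + (19,1)
…
step 4: (50339, 2617)  from 4·(12503,650) + (327,17)
step 5: (213859, 11118)  from 4·(50339,2617) + (12503,650)
fundamental: x₁=213859, y₁=11118  (since 45735671881 − 370·123609924 = 1)
(213859+11118√370)^2 = 91471343761 + 4755368724√370

213859 11118
91471343761 4755368724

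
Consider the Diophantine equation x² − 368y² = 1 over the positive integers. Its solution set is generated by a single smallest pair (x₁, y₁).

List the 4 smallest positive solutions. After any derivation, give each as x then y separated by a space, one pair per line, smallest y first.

1151 60
2649601 138120
6099380351 317952180
14040770918401 731925780240

√368 → a₀=19, period (5,2,5,38); ℓ=4 even so k=3
a_0=19:  p_0=19·1+0=19,  q_0=19·0+1=1
a_1=5:  p_1=5·19+1=96,  q_1=5·1+0=5
a_2=2:  p_2=2·96+19=211,  q_2=2·5+1=11
a_3=5:  p_3=5·211+96=1151,  q_3=5·11+5=60
→ (1151, 60).  Check: 1151²=1324801, 368·60²=1324800, difference 1.
k=2:  x_2 = 1151·1151+368·60·60 = 2649601,  y_2 = 1151·60+60·1151 = 138120
k=3:  x_3 = 1151·2649601+368·60·138120 = 6099380351,  y_3 = 1151·138120+60·2649601 = 317952180
k=4:  x_4 = 1151·6099380351+368·60·317952180 = 14040770918401,  y_4 = 1151·317952180+60·6099380351 = 731925780240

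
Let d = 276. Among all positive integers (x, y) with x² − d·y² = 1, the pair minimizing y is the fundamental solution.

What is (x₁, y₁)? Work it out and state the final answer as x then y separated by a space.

√276 = [16; 1,1,1,1,2,2,2,1,1,1,1,32, …], period ℓ=12 (even) → k=11
step 0: (16, 1)  from 16·(1,0) + (0,1)
…
step 2: (33, 2)  from 1·(17,1) + (16,1)
step 3: (50, 3)  from 1·(33,2) + (17,1)
step 4: (83, 5)  from 1·(50,3) + (33,2)
step 5: (216, 13)  from 2·(83,5) + (50,3)
step 6: (515, 31)  from 2·(216,13) + (83,5)
step 7: (1246, 75)  from 2·(515,31) + (216,13)
step 8: (1761, 106)  from 1·(1246,75) + (515,31)
step 9: (3007, 181)  from 1·(1761,106) + (1246,75)
step 10: (4768, 287)  from 1·(3007,181) + (1761,106)
step 11: (7775, 468)  from 1·(4768,287) + (3007,181)
fundamental: x₁=7775, y₁=468  (since 60450625 − 276·219024 = 1)

7775 468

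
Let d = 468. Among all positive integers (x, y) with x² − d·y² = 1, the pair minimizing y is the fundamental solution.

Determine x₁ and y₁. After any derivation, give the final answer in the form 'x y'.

[21; 1,1,1,2,1,1,1,42] for √468; ℓ=8 ⇒ convergent index 7
k=0  a_k=21  p_k/q_k = 21/1
k=1  a_k=1  p_k/q_k = 22/1
…
k=3  a_k=1  p_k/q_k = 65/3
k=4  a_k=2  p_k/q_k = 173/8
k=5  a_k=1  p_k/q_k = 238/11
k=6  a_k=1  p_k/q_k = 411/19
k=7  a_k=1  p_k/q_k = 649/30
(x₁, y₁) = (649, 30);  649² − 468·30² = 1 ✓

649 30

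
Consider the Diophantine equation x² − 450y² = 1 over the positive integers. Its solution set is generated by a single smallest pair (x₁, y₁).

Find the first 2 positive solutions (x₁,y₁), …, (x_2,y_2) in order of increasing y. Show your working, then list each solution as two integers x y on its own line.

√450 → a₀=21, period (4,1,2,4,2,1,4,42); ℓ=8 even so k=7
step 0: (21, 1)  from 21·(1,0) + (0,1)
step 1: (85, 4)  from 4·(21,1) + (1,0)
step 2: (106, 5)  from 1·(85,4) + (21,1)
step 3: (297, 14)  from 2·(106,5) + (85,4)
step 4: (1294, 61)  from 4·(297,14) + (106,5)
…
step 6: (4179, 197)  from 1·(2885,136) + (1294,61)
step 7: (19601, 924)  from 4·(4179,197) + (2885,136)
(x₁, y₁) = (19601, 924);  19601² − 450·924² = 1 ✓
n=2: (19601,924)∘(19601,924) = (19601·19601+450·924·924, 19601·924+924·19601) = (768398401,36222648)

19601 924
768398401 36222648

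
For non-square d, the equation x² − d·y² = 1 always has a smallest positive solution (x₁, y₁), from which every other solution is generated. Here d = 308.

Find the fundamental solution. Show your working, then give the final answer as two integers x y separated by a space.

351 20

[17; 1,1,4,1,1,34] for √308; ℓ=6 ⇒ convergent index 5
a_0=17:  p_0=17·1+0=17,  q_0=17·0+1=1
a_1=1:  p_1=1·17+1=18,  q_1=1·1+0=1
a_2=1:  p_2=1·18+17=35,  q_2=1·1+1=2
…
a_4=1:  p_4=1·158+35=193,  q_4=1·9+2=11
a_5=1:  p_5=1·193+158=351,  q_5=1·11+9=20
fundamental: x₁=351, y₁=20  (since 123201 − 308·400 = 1)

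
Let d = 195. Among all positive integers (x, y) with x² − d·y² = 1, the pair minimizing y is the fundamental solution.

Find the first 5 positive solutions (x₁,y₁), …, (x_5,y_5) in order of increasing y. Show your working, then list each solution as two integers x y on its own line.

[13; 1,26] for √195; ℓ=2 ⇒ convergent index 1
k=0  a_k=13  p_k/q_k = 13/1
k=1  a_k=1  p_k/q_k = 14/1
fundamental: x₁=14, y₁=1  (since 196 − 195·1 = 1)
(x_2, y_2) = (14·14 + 195·1·1, 14·1 + 1·14) = (391, 28)
(x_3, y_3) = (14·391 + 195·1·28, 14·28 + 1·391) = (10934, 783)
(x_4, y_4) = (14·10934 + 195·1·783, 14·783 + 1·10934) = (305761, 21896)
(x_5, y_5) = (14·305761 + 195·1·21896, 14·21896 + 1·305761) = (8550374, 612305)

14 1
391 28
10934 783
305761 21896
8550374 612305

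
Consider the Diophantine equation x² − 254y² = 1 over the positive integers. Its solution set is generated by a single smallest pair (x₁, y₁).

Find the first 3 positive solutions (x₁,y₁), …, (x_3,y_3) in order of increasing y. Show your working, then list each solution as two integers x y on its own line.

255 16
130049 8160
66324735 4161584

d=254: √d = [15; 1,14,1,30] (ℓ=4, even), read p_3/q_3
step 0: (15, 1)  from 15·(1,0) + (0,1)
step 1: (16, 1)  from 1·(15,1) + (1,0)
step 2: (239, 15)  from 14·(16,1) + (15,1)
step 3: (255, 16)  from 1·(239,15) + (16,1)
→ (255, 16).  Check: 255²=65025, 254·16²=65024, difference 1.
(255+16√254)^2 = 130049 + 8160√254
(255+16√254)^3 = 66324735 + 4161584√254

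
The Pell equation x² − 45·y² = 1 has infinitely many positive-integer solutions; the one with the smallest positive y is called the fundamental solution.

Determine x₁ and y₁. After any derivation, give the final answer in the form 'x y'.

√45 → a₀=6, period (1,2,2,2,1,12); ℓ=6 even so k=5
i=0: a=6 ⇒ p=6, q=1
…
i=2: a=2 ⇒ p=20, q=3
…
i=4: a=2 ⇒ p=114, q=17
i=5: a=1 ⇒ p=161, q=24
→ (161, 24).  Check: 161²=25921, 45·24²=25920, difference 1.

161 24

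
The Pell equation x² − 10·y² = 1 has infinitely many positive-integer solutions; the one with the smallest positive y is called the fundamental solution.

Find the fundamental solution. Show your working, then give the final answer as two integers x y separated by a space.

d=10: √d = [3; 6] (ℓ=1, odd), read p_1/q_1
i=0: a=3 ⇒ p=3, q=1
i=1: a=6 ⇒ p=19, q=6
(x₁, y₁) = (19, 6);  19² − 10·6² = 1 ✓

19 6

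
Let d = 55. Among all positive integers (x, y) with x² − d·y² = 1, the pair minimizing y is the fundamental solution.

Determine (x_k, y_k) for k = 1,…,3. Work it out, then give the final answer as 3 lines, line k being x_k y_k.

√55 → a₀=7, period (2,2,2,14); ℓ=4 even so k=3
step 0: (7, 1)  from 7·(1,0) + (0,1)
…
step 2: (37, 5)  from 2·(15,2) + (7,1)
step 3: (89, 12)  from 2·(37,5) + (15,2)
fundamental: x₁=89, y₁=12  (since 7921 − 55·144 = 1)
(x_2, y_2) = (89·89 + 55·12·12, 89·12 + 12·89) = (15841, 2136)
(x_3, y_3) = (89·15841 + 55·12·2136, 89·2136 + 12·15841) = (2819609, 380196)

89 12
15841 2136
2819609 380196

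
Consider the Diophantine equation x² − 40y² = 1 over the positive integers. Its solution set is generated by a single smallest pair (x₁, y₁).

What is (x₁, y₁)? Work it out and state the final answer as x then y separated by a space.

19 3

[6; 3,12] for √40; ℓ=2 ⇒ convergent index 1
k=0  a_k=6  p_k/q_k = 6/1
k=1  a_k=3  p_k/q_k = 19/3
fundamental: x₁=19, y₁=3  (since 361 − 40·9 = 1)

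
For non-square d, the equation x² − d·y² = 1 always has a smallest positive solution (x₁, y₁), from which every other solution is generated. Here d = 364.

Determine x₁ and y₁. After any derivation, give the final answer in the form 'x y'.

4954951 259710

√364 = [19; 12,1,2,3,1,8,1,3,2,1,12,38, …], period ℓ=12 (even) → k=11
step 0: (19, 1)  from 19·(1,0) + (0,1)
step 1: (229, 12)  from 12·(19,1) + (1,0)
step 2: (248, 13)  from 1·(229,12) + (19,1)
…
step 4: (2423, 127)  from 3·(725,38) + (248,13)
…
step 6: (27607, 1447)  from 8·(3148,165) + (2423,127)
step 7: (30755, 1612)  from 1·(27607,1447) + (3148,165)
…
step 9: (270499, 14178)  from 2·(119872,6283) + (30755,1612)
step 10: (390371, 20461)  from 1·(270499,14178) + (119872,6283)
step 11: (4954951, 259710)  from 12·(390371,20461) + (270499,14178)
(x₁, y₁) = (4954951, 259710);  4954951² − 364·259710² = 1 ✓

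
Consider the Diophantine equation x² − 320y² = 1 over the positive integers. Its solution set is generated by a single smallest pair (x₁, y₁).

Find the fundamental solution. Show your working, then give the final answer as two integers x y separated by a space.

√320 → a₀=17, period (1,7,1,34); ℓ=4 even so k=3
step 0: (17, 1)  from 17·(1,0) + (0,1)
…
step 2: (143, 8)  from 7·(18,1) + (17,1)
step 3: (161, 9)  from 1·(143,8) + (18,1)
(x₁, y₁) = (161, 9);  161² − 320·9² = 1 ✓

161 9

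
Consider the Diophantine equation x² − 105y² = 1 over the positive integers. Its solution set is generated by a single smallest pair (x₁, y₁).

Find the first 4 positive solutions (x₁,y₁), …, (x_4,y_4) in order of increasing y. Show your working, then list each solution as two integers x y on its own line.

√105 → a₀=10, period (4,20); ℓ=2 even so k=1
k=0  a_k=10  p_k/q_k = 10/1
k=1  a_k=4  p_k/q_k = 41/4
→ (41, 4).  Check: 41²=1681, 105·4²=1680, difference 1.
k=2:  x_2 = 41·41+105·4·4 = 3361,  y_2 = 41·4+4·41 = 328
k=3:  x_3 = 41·3361+105·4·328 = 275561,  y_3 = 41·328+4·3361 = 26892
k=4:  x_4 = 41·275561+105·4·26892 = 22592641,  y_4 = 41·26892+4·275561 = 2204816

41 4
3361 328
275561 26892
22592641 2204816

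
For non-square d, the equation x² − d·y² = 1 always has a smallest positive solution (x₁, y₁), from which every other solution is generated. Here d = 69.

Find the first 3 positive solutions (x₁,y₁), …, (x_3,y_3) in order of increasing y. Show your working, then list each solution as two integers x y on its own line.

d=69: √d = [8; 3,3,1,4,1,3,3,16] (ℓ=8, even), read p_7/q_7
i=0: a=8 ⇒ p=8, q=1
…
i=2: a=3 ⇒ p=83, q=10
…
i=5: a=1 ⇒ p=623, q=75
i=6: a=3 ⇒ p=2384, q=287
i=7: a=3 ⇒ p=7775, q=936
→ (7775, 936).  Check: 7775²=60450625, 69·936²=60450624, difference 1.
(7775+936√69)^2 = 120901249 + 14554800√69
(7775+936√69)^3 = 1880014414175 + 226327139064√69

7775 936
120901249 14554800
1880014414175 226327139064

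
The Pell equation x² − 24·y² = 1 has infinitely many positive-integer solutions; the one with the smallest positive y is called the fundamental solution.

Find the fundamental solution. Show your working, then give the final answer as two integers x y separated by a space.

√24 = [4; 1,8, …], period ℓ=2 (even) → k=1
i=0: a=4 ⇒ p=4, q=1
i=1: a=1 ⇒ p=5, q=1
(x₁, y₁) = (5, 1);  5² − 24·1² = 1 ✓

5 1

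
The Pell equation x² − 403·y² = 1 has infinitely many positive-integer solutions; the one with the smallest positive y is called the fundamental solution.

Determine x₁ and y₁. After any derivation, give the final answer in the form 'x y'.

669878 33369

√403 = [20; 13,2,1,3,1,3,1,2,13,40, …], period ℓ=10 (even) → k=9
i=0: a=20 ⇒ p=20, q=1
i=1: a=13 ⇒ p=261, q=13
i=2: a=2 ⇒ p=542, q=27
…
i=6: a=3 ⇒ p=14213, q=708
i=7: a=1 ⇒ p=17967, q=895
i=8: a=2 ⇒ p=50147, q=2498
i=9: a=13 ⇒ p=669878, q=33369
→ (669878, 33369).  Check: 669878²=448736534884, 403·33369²=448736534883, difference 1.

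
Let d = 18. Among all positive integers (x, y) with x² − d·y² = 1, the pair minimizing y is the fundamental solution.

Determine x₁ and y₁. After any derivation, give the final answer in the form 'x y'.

√18 → a₀=4, period (4,8); ℓ=2 even so k=1
k=0  a_k=4  p_k/q_k = 4/1
k=1  a_k=4  p_k/q_k = 17/4
→ (17, 4).  Check: 17²=289, 18·4²=288, difference 1.

17 4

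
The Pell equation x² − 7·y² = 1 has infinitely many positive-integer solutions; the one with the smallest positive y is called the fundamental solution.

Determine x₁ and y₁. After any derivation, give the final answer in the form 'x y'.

[2; 1,1,1,4] for √7; ℓ=4 ⇒ convergent index 3
i=0: a=2 ⇒ p=2, q=1
…
i=2: a=1 ⇒ p=5, q=2
i=3: a=1 ⇒ p=8, q=3
→ (8, 3).  Check: 8²=64, 7·3²=63, difference 1.

8 3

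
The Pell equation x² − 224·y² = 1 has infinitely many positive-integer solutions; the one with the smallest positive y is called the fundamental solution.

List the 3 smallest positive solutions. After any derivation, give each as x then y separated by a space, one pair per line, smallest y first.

15 1
449 30
13455 899

√224 → a₀=14, period (1,28); ℓ=2 even so k=1
a_0=14:  p_0=14·1+0=14,  q_0=14·0+1=1
a_1=1:  p_1=1·14+1=15,  q_1=1·1+0=1
→ (15, 1).  Check: 15²=225, 224·1²=224, difference 1.
(15+1√224)^2 = 449 + 30√224
(15+1√224)^3 = 13455 + 899√224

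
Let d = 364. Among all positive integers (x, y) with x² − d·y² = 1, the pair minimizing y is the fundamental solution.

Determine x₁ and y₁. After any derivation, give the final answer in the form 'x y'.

√364 = [19; 12,1,2,3,1,8,1,3,2,1,12,38, …], period ℓ=12 (even) → k=11
a_0=19:  p_0=19·1+0=19,  q_0=19·0+1=1
a_1=12:  p_1=12·19+1=229,  q_1=12·1+0=12
a_2=1:  p_2=1·229+19=248,  q_2=1·12+1=13
a_3=2:  p_3=2·248+229=725,  q_3=2·13+12=38
a_4=3:  p_4=3·725+248=2423,  q_4=3·38+13=127
a_5=1:  p_5=1·2423+725=3148,  q_5=1·127+38=165
…
a_7=1:  p_7=1·27607+3148=30755,  q_7=1·1447+165=1612
…
a_9=2:  p_9=2·119872+30755=270499,  q_9=2·6283+1612=14178
a_10=1:  p_10=1·270499+119872=390371,  q_10=1·14178+6283=20461
a_11=12:  p_11=12·390371+270499=4954951,  q_11=12·20461+14178=259710
→ (4954951, 259710).  Check: 4954951²=24551539412401, 364·259710²=24551539412400, difference 1.

4954951 259710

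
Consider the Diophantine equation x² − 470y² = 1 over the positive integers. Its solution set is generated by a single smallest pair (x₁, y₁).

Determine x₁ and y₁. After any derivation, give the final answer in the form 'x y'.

1691 78

√470 = [21; 1,2,8,2,1,42, …], period ℓ=6 (even) → k=5
step 0: (21, 1)  from 21·(1,0) + (0,1)
step 1: (22, 1)  from 1·(21,1) + (1,0)
step 2: (65, 3)  from 2·(22,1) + (21,1)
…
step 4: (1149, 53)  from 2·(542,25) + (65,3)
step 5: (1691, 78)  from 1·(1149,53) + (542,25)
(x₁, y₁) = (1691, 78);  1691² − 470·78² = 1 ✓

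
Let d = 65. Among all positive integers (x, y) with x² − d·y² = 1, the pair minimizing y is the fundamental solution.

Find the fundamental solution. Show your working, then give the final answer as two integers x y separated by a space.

129 16

√65 → a₀=8, period (16); ℓ=1 odd so k=1
step 0: (8, 1)  from 8·(1,0) + (0,1)
step 1: (129, 16)  from 16·(8,1) + (1,0)
(x₁, y₁) = (129, 16);  129² − 65·16² = 1 ✓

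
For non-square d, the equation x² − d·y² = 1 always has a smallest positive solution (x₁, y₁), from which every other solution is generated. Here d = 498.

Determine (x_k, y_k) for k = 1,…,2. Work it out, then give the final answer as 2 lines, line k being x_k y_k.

179777 8056
64639539457 2896567024

√498 = [22; 3,6,22,6,3,44, …], period ℓ=6 (even) → k=5
k=0  a_k=22  p_k/q_k = 22/1
k=1  a_k=3  p_k/q_k = 67/3
k=2  a_k=6  p_k/q_k = 424/19
…
k=4  a_k=6  p_k/q_k = 56794/2545
k=5  a_k=3  p_k/q_k = 179777/8056
fundamental: x₁=179777, y₁=8056  (since 32319769729 − 498·64899136 = 1)
(179777+8056√498)^2 = 64639539457 + 2896567024√498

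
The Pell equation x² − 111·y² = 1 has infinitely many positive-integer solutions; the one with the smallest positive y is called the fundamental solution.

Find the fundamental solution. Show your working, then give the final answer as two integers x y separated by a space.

[10; 1,1,6,1,1,20] for √111; ℓ=6 ⇒ convergent index 5
step 0: (10, 1)  from 10·(1,0) + (0,1)
…
step 4: (158, 15)  from 1·(137,13) + (21,2)
step 5: (295, 28)  from 1·(158,15) + (137,13)
fundamental: x₁=295, y₁=28  (since 87025 − 111·784 = 1)

295 28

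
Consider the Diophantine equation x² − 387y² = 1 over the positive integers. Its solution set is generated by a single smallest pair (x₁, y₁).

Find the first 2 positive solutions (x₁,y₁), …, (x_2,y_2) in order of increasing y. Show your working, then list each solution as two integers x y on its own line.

3482 177
24248647 1232628

√387 = [19; 1,2,19,2,1,38, …], period ℓ=6 (even) → k=5
a_0=19:  p_0=19·1+0=19,  q_0=19·0+1=1
…
a_2=2:  p_2=2·20+19=59,  q_2=2·1+1=3
a_3=19:  p_3=19·59+20=1141,  q_3=19·3+1=58
a_4=2:  p_4=2·1141+59=2341,  q_4=2·58+3=119
a_5=1:  p_5=1·2341+1141=3482,  q_5=1·119+58=177
fundamental: x₁=3482, y₁=177  (since 12124324 − 387·31329 = 1)
k=2:  x_2 = 3482·3482+387·177·177 = 24248647,  y_2 = 3482·177+177·3482 = 1232628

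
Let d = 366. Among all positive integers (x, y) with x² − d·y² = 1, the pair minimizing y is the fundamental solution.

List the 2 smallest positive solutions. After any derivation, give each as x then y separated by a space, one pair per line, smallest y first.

907925 47458
1648655611249 86176609300

[19; 7,1,1,1,2,12,2,1,1,1,7,38] for √366; ℓ=12 ⇒ convergent index 11
k=0  a_k=19  p_k/q_k = 19/1
k=1  a_k=7  p_k/q_k = 134/7
k=2  a_k=1  p_k/q_k = 153/8
k=3  a_k=1  p_k/q_k = 287/15
k=4  a_k=1  p_k/q_k = 440/23
k=5  a_k=2  p_k/q_k = 1167/61
k=6  a_k=12  p_k/q_k = 14444/755
k=7  a_k=2  p_k/q_k = 30055/1571
k=8  a_k=1  p_k/q_k = 44499/2326
k=9  a_k=1  p_k/q_k = 74554/3897
k=10  a_k=1  p_k/q_k = 119053/6223
k=11  a_k=7  p_k/q_k = 907925/47458
(x₁, y₁) = (907925, 47458);  907925² − 366·47458² = 1 ✓
(x_2, y_2) = (907925·907925 + 366·47458·47458, 907925·47458 + 47458·907925) = (1648655611249, 86176609300)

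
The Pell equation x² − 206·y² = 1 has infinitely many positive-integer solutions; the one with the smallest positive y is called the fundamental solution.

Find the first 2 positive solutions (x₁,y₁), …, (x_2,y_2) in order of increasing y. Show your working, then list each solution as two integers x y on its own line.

√206 → a₀=14, period (2,1,5,14,5,1,2,28); ℓ=8 even so k=7
step 0: (14, 1)  from 14·(1,0) + (0,1)
step 1: (29, 2)  from 2·(14,1) + (1,0)
step 2: (43, 3)  from 1·(29,2) + (14,1)
…
step 5: (17539, 1222)  from 5·(3459,241) + (244,17)
step 6: (20998, 1463)  from 1·(17539,1222) + (3459,241)
step 7: (59535, 4148)  from 2·(20998,1463) + (17539,1222)
→ (59535, 4148).  Check: 59535²=3544416225, 206·4148²=3544416224, difference 1.
k=2:  x_2 = 59535·59535+206·4148·4148 = 7088832449,  y_2 = 59535·4148+4148·59535 = 493902360

59535 4148
7088832449 493902360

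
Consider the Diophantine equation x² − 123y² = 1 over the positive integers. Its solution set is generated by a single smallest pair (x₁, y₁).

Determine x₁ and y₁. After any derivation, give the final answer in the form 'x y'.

[11; 11,22] for √123; ℓ=2 ⇒ convergent index 1
a_0=11:  p_0=11·1+0=11,  q_0=11·0+1=1
a_1=11:  p_1=11·11+1=122,  q_1=11·1+0=11
fundamental: x₁=122, y₁=11  (since 14884 − 123·121 = 1)

122 11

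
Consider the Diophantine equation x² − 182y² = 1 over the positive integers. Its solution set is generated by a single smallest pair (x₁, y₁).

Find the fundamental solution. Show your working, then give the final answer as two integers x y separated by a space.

[13; 2,26] for √182; ℓ=2 ⇒ convergent index 1
step 0: (13, 1)  from 13·(1,0) + (0,1)
step 1: (27, 2)  from 2·(13,1) + (1,0)
(x₁, y₁) = (27, 2);  27² − 182·2² = 1 ✓

27 2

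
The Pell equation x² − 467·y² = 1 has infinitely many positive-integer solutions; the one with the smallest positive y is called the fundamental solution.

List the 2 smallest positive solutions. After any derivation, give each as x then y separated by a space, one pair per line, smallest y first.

[21; 1,1,1,1,3,…,1,1,42] for √467; ℓ=14 ⇒ convergent index 13
step 0: (21, 1)  from 21·(1,0) + (0,1)
…
step 2: (43, 2)  from 1·(22,1) + (21,1)
…
step 6: (1275, 59)  from 3·(389,18) + (108,5)
step 7: (27164, 1257)  from 21·(1275,59) + (389,18)
step 8: (82767, 3830)  from 3·(27164,1257) + (1275,59)
…
step 10: (358232, 16577)  from 1·(275465,12747) + (82767,3830)
…
step 12: (991929, 45901)  from 1·(633697,29324) + (358232,16577)
step 13: (1625626, 75225)  from 1·(991929,45901) + (633697,29324)
fundamental: x₁=1625626, y₁=75225  (since 2642659891876 − 467·5658800625 = 1)
(x_2, y_2) = (1625626·1625626 + 467·75225·75225, 1625626·75225 + 75225·1625626) = (5285319783751, 244575431700)

1625626 75225
5285319783751 244575431700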